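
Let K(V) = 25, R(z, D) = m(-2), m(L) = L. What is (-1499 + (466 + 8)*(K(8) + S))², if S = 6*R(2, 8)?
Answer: 21743569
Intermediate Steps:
R(z, D) = -2
S = -12 (S = 6*(-2) = -12)
(-1499 + (466 + 8)*(K(8) + S))² = (-1499 + (466 + 8)*(25 - 12))² = (-1499 + 474*13)² = (-1499 + 6162)² = 4663² = 21743569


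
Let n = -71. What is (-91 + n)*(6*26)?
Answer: -25272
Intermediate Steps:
(-91 + n)*(6*26) = (-91 - 71)*(6*26) = -162*156 = -25272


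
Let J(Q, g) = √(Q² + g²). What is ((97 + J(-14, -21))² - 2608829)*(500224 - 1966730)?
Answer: 3811130862198 - 1991515148*√13 ≈ 3.8039e+12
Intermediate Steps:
((97 + J(-14, -21))² - 2608829)*(500224 - 1966730) = ((97 + √((-14)² + (-21)²))² - 2608829)*(500224 - 1966730) = ((97 + √(196 + 441))² - 2608829)*(-1466506) = ((97 + √637)² - 2608829)*(-1466506) = ((97 + 7*√13)² - 2608829)*(-1466506) = (-2608829 + (97 + 7*√13)²)*(-1466506) = 3825863381474 - 1466506*(97 + 7*√13)²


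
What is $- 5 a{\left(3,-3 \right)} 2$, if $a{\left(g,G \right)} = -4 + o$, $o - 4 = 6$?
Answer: $-60$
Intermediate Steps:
$o = 10$ ($o = 4 + 6 = 10$)
$a{\left(g,G \right)} = 6$ ($a{\left(g,G \right)} = -4 + 10 = 6$)
$- 5 a{\left(3,-3 \right)} 2 = \left(-5\right) 6 \cdot 2 = \left(-30\right) 2 = -60$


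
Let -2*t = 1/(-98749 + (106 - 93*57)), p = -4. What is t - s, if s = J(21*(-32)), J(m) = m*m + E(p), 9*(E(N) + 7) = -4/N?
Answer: -281632387421/623664 ≈ -4.5158e+5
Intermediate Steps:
E(N) = -7 - 4/(9*N) (E(N) = -7 + (-4/N)/9 = -7 - 4/(9*N))
J(m) = -62/9 + m² (J(m) = m*m + (-7 - 4/9/(-4)) = m² + (-7 - 4/9*(-¼)) = m² + (-7 + ⅑) = m² - 62/9 = -62/9 + m²)
s = 4064194/9 (s = -62/9 + (21*(-32))² = -62/9 + (-672)² = -62/9 + 451584 = 4064194/9 ≈ 4.5158e+5)
t = 1/207888 (t = -1/(2*(-98749 + (106 - 93*57))) = -1/(2*(-98749 + (106 - 5301))) = -1/(2*(-98749 - 5195)) = -½/(-103944) = -½*(-1/103944) = 1/207888 ≈ 4.8103e-6)
t - s = 1/207888 - 1*4064194/9 = 1/207888 - 4064194/9 = -281632387421/623664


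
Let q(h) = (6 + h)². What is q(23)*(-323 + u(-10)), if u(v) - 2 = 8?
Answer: -263233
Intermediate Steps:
u(v) = 10 (u(v) = 2 + 8 = 10)
q(23)*(-323 + u(-10)) = (6 + 23)²*(-323 + 10) = 29²*(-313) = 841*(-313) = -263233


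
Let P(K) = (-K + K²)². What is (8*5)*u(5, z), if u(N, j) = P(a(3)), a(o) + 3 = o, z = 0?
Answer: 0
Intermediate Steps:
a(o) = -3 + o
P(K) = (K² - K)²
u(N, j) = 0 (u(N, j) = (-3 + 3)²*(-1 + (-3 + 3))² = 0²*(-1 + 0)² = 0*(-1)² = 0*1 = 0)
(8*5)*u(5, z) = (8*5)*0 = 40*0 = 0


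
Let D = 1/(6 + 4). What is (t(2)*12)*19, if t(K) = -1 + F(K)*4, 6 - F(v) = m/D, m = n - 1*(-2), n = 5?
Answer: -58596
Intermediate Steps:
m = 7 (m = 5 - 1*(-2) = 5 + 2 = 7)
D = ⅒ (D = 1/10 = ⅒ ≈ 0.10000)
F(v) = -64 (F(v) = 6 - 7/⅒ = 6 - 7*10 = 6 - 1*70 = 6 - 70 = -64)
t(K) = -257 (t(K) = -1 - 64*4 = -1 - 256 = -257)
(t(2)*12)*19 = -257*12*19 = -3084*19 = -58596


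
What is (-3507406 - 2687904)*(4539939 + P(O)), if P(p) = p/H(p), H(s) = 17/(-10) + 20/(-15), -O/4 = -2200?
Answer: -2557860421394190/91 ≈ -2.8108e+13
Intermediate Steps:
O = 8800 (O = -4*(-2200) = 8800)
H(s) = -91/30 (H(s) = 17*(-1/10) + 20*(-1/15) = -17/10 - 4/3 = -91/30)
P(p) = -30*p/91 (P(p) = p/(-91/30) = p*(-30/91) = -30*p/91)
(-3507406 - 2687904)*(4539939 + P(O)) = (-3507406 - 2687904)*(4539939 - 30/91*8800) = -6195310*(4539939 - 264000/91) = -6195310*412870449/91 = -2557860421394190/91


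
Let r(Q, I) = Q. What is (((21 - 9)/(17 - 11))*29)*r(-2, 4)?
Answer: -116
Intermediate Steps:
(((21 - 9)/(17 - 11))*29)*r(-2, 4) = (((21 - 9)/(17 - 11))*29)*(-2) = ((12/6)*29)*(-2) = ((12*(⅙))*29)*(-2) = (2*29)*(-2) = 58*(-2) = -116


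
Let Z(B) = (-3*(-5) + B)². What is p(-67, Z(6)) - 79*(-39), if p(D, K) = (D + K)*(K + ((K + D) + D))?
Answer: 282833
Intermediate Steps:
Z(B) = (15 + B)²
p(D, K) = (D + K)*(2*D + 2*K) (p(D, K) = (D + K)*(K + ((D + K) + D)) = (D + K)*(K + (K + 2*D)) = (D + K)*(2*D + 2*K))
p(-67, Z(6)) - 79*(-39) = (2*(-67)² + 2*((15 + 6)²)² + 4*(-67)*(15 + 6)²) - 79*(-39) = (2*4489 + 2*(21²)² + 4*(-67)*21²) + 3081 = (8978 + 2*441² + 4*(-67)*441) + 3081 = (8978 + 2*194481 - 118188) + 3081 = (8978 + 388962 - 118188) + 3081 = 279752 + 3081 = 282833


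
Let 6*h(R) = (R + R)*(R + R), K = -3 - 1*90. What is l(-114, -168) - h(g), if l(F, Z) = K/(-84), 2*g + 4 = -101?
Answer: -51419/28 ≈ -1836.4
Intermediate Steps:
K = -93 (K = -3 - 90 = -93)
g = -105/2 (g = -2 + (½)*(-101) = -2 - 101/2 = -105/2 ≈ -52.500)
h(R) = 2*R²/3 (h(R) = ((R + R)*(R + R))/6 = ((2*R)*(2*R))/6 = (4*R²)/6 = 2*R²/3)
l(F, Z) = 31/28 (l(F, Z) = -93/(-84) = -93*(-1/84) = 31/28)
l(-114, -168) - h(g) = 31/28 - 2*(-105/2)²/3 = 31/28 - 2*11025/(3*4) = 31/28 - 1*3675/2 = 31/28 - 3675/2 = -51419/28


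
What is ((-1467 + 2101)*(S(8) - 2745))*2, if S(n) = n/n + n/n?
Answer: -3478124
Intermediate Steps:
S(n) = 2 (S(n) = 1 + 1 = 2)
((-1467 + 2101)*(S(8) - 2745))*2 = ((-1467 + 2101)*(2 - 2745))*2 = (634*(-2743))*2 = -1739062*2 = -3478124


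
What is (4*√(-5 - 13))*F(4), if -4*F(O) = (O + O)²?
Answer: -192*I*√2 ≈ -271.53*I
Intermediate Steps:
F(O) = -O² (F(O) = -(O + O)²/4 = -4*O²/4 = -O²)
(4*√(-5 - 13))*F(4) = (4*√(-5 - 13))*(-1*4²) = (4*√(-18))*(-1*16) = (4*(3*I*√2))*(-16) = (12*I*√2)*(-16) = -192*I*√2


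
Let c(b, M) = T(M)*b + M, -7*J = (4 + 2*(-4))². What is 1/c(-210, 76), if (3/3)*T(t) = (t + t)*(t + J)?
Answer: -1/2352884 ≈ -4.2501e-7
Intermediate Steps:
J = -16/7 (J = -(4 + 2*(-4))²/7 = -(4 - 8)²/7 = -⅐*(-4)² = -⅐*16 = -16/7 ≈ -2.2857)
T(t) = 2*t*(-16/7 + t) (T(t) = (t + t)*(t - 16/7) = (2*t)*(-16/7 + t) = 2*t*(-16/7 + t))
c(b, M) = M + 2*M*b*(-16 + 7*M)/7 (c(b, M) = (2*M*(-16 + 7*M)/7)*b + M = 2*M*b*(-16 + 7*M)/7 + M = M + 2*M*b*(-16 + 7*M)/7)
1/c(-210, 76) = 1/((⅐)*76*(7 + 2*(-210)*(-16 + 7*76))) = 1/((⅐)*76*(7 + 2*(-210)*(-16 + 532))) = 1/((⅐)*76*(7 + 2*(-210)*516)) = 1/((⅐)*76*(7 - 216720)) = 1/((⅐)*76*(-216713)) = 1/(-2352884) = -1/2352884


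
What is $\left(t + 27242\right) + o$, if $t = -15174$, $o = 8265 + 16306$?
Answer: $36639$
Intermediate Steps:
$o = 24571$
$\left(t + 27242\right) + o = \left(-15174 + 27242\right) + 24571 = 12068 + 24571 = 36639$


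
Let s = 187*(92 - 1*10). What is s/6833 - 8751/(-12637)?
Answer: 253571341/86348621 ≈ 2.9366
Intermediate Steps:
s = 15334 (s = 187*(92 - 10) = 187*82 = 15334)
s/6833 - 8751/(-12637) = 15334/6833 - 8751/(-12637) = 15334*(1/6833) - 8751*(-1/12637) = 15334/6833 + 8751/12637 = 253571341/86348621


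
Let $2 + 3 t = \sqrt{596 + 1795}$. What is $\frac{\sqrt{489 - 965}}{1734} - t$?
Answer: $\frac{2}{3} - \frac{\sqrt{2391}}{3} + \frac{i \sqrt{119}}{867} \approx -15.633 + 0.012582 i$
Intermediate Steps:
$t = - \frac{2}{3} + \frac{\sqrt{2391}}{3}$ ($t = - \frac{2}{3} + \frac{\sqrt{596 + 1795}}{3} = - \frac{2}{3} + \frac{\sqrt{2391}}{3} \approx 15.633$)
$\frac{\sqrt{489 - 965}}{1734} - t = \frac{\sqrt{489 - 965}}{1734} - \left(- \frac{2}{3} + \frac{\sqrt{2391}}{3}\right) = \sqrt{-476} \cdot \frac{1}{1734} + \left(\frac{2}{3} - \frac{\sqrt{2391}}{3}\right) = 2 i \sqrt{119} \cdot \frac{1}{1734} + \left(\frac{2}{3} - \frac{\sqrt{2391}}{3}\right) = \frac{i \sqrt{119}}{867} + \left(\frac{2}{3} - \frac{\sqrt{2391}}{3}\right) = \frac{2}{3} - \frac{\sqrt{2391}}{3} + \frac{i \sqrt{119}}{867}$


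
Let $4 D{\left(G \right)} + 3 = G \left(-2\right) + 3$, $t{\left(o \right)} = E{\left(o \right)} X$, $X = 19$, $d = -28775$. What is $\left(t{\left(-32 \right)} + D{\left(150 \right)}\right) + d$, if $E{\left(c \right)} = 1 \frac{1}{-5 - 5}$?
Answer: $- \frac{288519}{10} \approx -28852.0$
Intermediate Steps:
$E{\left(c \right)} = - \frac{1}{10}$ ($E{\left(c \right)} = 1 \frac{1}{-10} = 1 \left(- \frac{1}{10}\right) = - \frac{1}{10}$)
$t{\left(o \right)} = - \frac{19}{10}$ ($t{\left(o \right)} = \left(- \frac{1}{10}\right) 19 = - \frac{19}{10}$)
$D{\left(G \right)} = - \frac{G}{2}$ ($D{\left(G \right)} = - \frac{3}{4} + \frac{G \left(-2\right) + 3}{4} = - \frac{3}{4} + \frac{- 2 G + 3}{4} = - \frac{3}{4} + \frac{3 - 2 G}{4} = - \frac{3}{4} - \left(- \frac{3}{4} + \frac{G}{2}\right) = - \frac{G}{2}$)
$\left(t{\left(-32 \right)} + D{\left(150 \right)}\right) + d = \left(- \frac{19}{10} - 75\right) - 28775 = - \frac{769}{10} - 28775 = - \frac{288519}{10}$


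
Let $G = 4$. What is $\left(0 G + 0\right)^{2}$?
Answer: $0$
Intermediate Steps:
$\left(0 G + 0\right)^{2} = \left(0 \cdot 4 + 0\right)^{2} = \left(0 + 0\right)^{2} = 0^{2} = 0$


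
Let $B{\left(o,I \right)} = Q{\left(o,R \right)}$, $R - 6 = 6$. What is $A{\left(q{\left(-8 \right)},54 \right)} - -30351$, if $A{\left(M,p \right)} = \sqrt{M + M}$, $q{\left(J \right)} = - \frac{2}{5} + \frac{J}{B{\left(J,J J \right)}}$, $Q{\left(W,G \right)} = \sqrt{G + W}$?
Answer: $30351 + \frac{2 i \sqrt{55}}{5} \approx 30351.0 + 2.9665 i$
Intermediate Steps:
$R = 12$ ($R = 6 + 6 = 12$)
$B{\left(o,I \right)} = \sqrt{12 + o}$
$q{\left(J \right)} = - \frac{2}{5} + \frac{J}{\sqrt{12 + J}}$
$A{\left(M,p \right)} = \sqrt{2} \sqrt{M}$ ($A{\left(M,p \right)} = \sqrt{2 M} = \sqrt{2} \sqrt{M}$)
$A{\left(q{\left(-8 \right)},54 \right)} - -30351 = \sqrt{2} \sqrt{- \frac{2}{5} - \frac{8}{\sqrt{12 - 8}}} - -30351 = \sqrt{2} \sqrt{- \frac{2}{5} - \frac{8}{2}} + 30351 = \sqrt{2} \sqrt{- \frac{2}{5} - 4} + 30351 = \sqrt{2} \sqrt{- \frac{22}{5}} + 30351 = \sqrt{2} \frac{i \sqrt{110}}{5} + 30351 = \frac{2 i \sqrt{55}}{5} + 30351 = 30351 + \frac{2 i \sqrt{55}}{5}$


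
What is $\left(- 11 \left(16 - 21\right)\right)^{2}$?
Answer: $3025$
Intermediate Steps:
$\left(- 11 \left(16 - 21\right)\right)^{2} = \left(\left(-11\right) \left(-5\right)\right)^{2} = 55^{2} = 3025$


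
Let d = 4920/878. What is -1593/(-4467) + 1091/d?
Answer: 714461321/3662940 ≈ 195.05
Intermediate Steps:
d = 2460/439 (d = 4920*(1/878) = 2460/439 ≈ 5.6036)
-1593/(-4467) + 1091/d = -1593/(-4467) + 1091/(2460/439) = -1593*(-1/4467) + 1091*(439/2460) = 531/1489 + 478949/2460 = 714461321/3662940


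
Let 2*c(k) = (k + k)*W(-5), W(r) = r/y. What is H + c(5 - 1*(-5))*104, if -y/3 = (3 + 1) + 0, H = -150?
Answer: 850/3 ≈ 283.33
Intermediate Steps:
y = -12 (y = -3*((3 + 1) + 0) = -3*(4 + 0) = -3*4 = -12)
W(r) = -r/12 (W(r) = r/(-12) = r*(-1/12) = -r/12)
c(k) = 5*k/12 (c(k) = ((k + k)*(-1/12*(-5)))/2 = ((2*k)*(5/12))/2 = (5*k/6)/2 = 5*k/12)
H + c(5 - 1*(-5))*104 = -150 + (5*(5 - 1*(-5))/12)*104 = -150 + (5*(5 + 5)/12)*104 = -150 + ((5/12)*10)*104 = -150 + (25/6)*104 = -150 + 1300/3 = 850/3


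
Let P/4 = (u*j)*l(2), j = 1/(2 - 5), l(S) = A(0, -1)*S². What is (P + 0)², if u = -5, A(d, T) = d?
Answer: 0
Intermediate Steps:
l(S) = 0 (l(S) = 0*S² = 0)
j = -⅓ (j = 1/(-3) = -⅓ ≈ -0.33333)
P = 0 (P = 4*(-5*(-⅓)*0) = 4*((5/3)*0) = 4*0 = 0)
(P + 0)² = (0 + 0)² = 0² = 0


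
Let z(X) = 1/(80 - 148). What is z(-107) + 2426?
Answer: 164967/68 ≈ 2426.0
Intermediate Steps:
z(X) = -1/68 (z(X) = 1/(-68) = -1/68)
z(-107) + 2426 = -1/68 + 2426 = 164967/68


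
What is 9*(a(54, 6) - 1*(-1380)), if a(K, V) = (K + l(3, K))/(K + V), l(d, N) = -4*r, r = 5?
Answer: 124251/10 ≈ 12425.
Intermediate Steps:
l(d, N) = -20 (l(d, N) = -4*5 = -20)
a(K, V) = (-20 + K)/(K + V) (a(K, V) = (K - 20)/(K + V) = (-20 + K)/(K + V))
9*(a(54, 6) - 1*(-1380)) = 9*((-20 + 54)/(54 + 6) - 1*(-1380)) = 9*(34/60 + 1380) = 9*((1/60)*34 + 1380) = 9*(17/30 + 1380) = 9*(41417/30) = 124251/10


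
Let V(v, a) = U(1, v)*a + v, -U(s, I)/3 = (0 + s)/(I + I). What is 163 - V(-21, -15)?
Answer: 2591/14 ≈ 185.07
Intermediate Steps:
U(s, I) = -3*s/(2*I) (U(s, I) = -3*(0 + s)/(I + I) = -3*s/(2*I))
V(v, a) = v - 3*a/(2*v) (V(v, a) = (-3/2*1/v)*a + v = (-3/(2*v))*a + v = -3*a/(2*v) + v = v - 3*a/(2*v))
163 - V(-21, -15) = 163 - (-21 - 3/2*(-15)/(-21)) = 163 - (-21 - 3/2*(-15)*(-1/21)) = 163 - (-21 - 15/14) = 163 - 1*(-309/14) = 163 + 309/14 = 2591/14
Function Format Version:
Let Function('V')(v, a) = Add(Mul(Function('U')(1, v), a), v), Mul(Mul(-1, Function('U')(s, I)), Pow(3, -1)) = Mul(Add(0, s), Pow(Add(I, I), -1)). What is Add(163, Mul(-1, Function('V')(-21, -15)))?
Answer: Rational(2591, 14) ≈ 185.07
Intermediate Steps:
Function('U')(s, I) = Mul(Rational(-3, 2), s, Pow(I, -1)) (Function('U')(s, I) = Mul(-3, Mul(Add(0, s), Pow(Add(I, I), -1))) = Mul(-3, Mul(s, Pow(Mul(2, I), -1))) = Mul(-3, Mul(s, Mul(Rational(1, 2), Pow(I, -1)))) = Mul(-3, Mul(Rational(1, 2), s, Pow(I, -1))) = Mul(Rational(-3, 2), s, Pow(I, -1)))
Function('V')(v, a) = Add(v, Mul(Rational(-3, 2), a, Pow(v, -1))) (Function('V')(v, a) = Add(Mul(Mul(Rational(-3, 2), 1, Pow(v, -1)), a), v) = Add(Mul(Mul(Rational(-3, 2), Pow(v, -1)), a), v) = Add(Mul(Rational(-3, 2), a, Pow(v, -1)), v) = Add(v, Mul(Rational(-3, 2), a, Pow(v, -1))))
Add(163, Mul(-1, Function('V')(-21, -15))) = Add(163, Mul(-1, Add(-21, Mul(Rational(-3, 2), -15, Pow(-21, -1))))) = Add(163, Mul(-1, Add(-21, Mul(Rational(-3, 2), -15, Rational(-1, 21))))) = Add(163, Mul(-1, Add(-21, Rational(-15, 14)))) = Add(163, Mul(-1, Rational(-309, 14))) = Add(163, Rational(309, 14)) = Rational(2591, 14)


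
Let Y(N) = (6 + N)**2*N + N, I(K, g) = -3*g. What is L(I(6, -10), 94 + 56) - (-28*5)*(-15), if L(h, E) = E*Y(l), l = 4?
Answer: 58500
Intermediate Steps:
Y(N) = N + N*(6 + N)**2 (Y(N) = N*(6 + N)**2 + N = N + N*(6 + N)**2)
L(h, E) = 404*E (L(h, E) = E*(4*(1 + (6 + 4)**2)) = E*(4*(1 + 10**2)) = E*(4*(1 + 100)) = E*(4*101) = E*404 = 404*E)
L(I(6, -10), 94 + 56) - (-28*5)*(-15) = 404*(94 + 56) - (-28*5)*(-15) = 404*150 - (-140)*(-15) = 60600 - 1*2100 = 60600 - 2100 = 58500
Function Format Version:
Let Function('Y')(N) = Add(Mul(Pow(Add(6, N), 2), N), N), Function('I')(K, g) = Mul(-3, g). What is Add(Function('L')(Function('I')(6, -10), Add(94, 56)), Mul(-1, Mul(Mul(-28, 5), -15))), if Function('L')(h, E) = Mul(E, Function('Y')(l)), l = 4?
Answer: 58500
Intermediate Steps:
Function('Y')(N) = Add(N, Mul(N, Pow(Add(6, N), 2))) (Function('Y')(N) = Add(Mul(N, Pow(Add(6, N), 2)), N) = Add(N, Mul(N, Pow(Add(6, N), 2))))
Function('L')(h, E) = Mul(404, E) (Function('L')(h, E) = Mul(E, Mul(4, Add(1, Pow(Add(6, 4), 2)))) = Mul(E, Mul(4, Add(1, Pow(10, 2)))) = Mul(E, Mul(4, Add(1, 100))) = Mul(E, Mul(4, 101)) = Mul(E, 404) = Mul(404, E))
Add(Function('L')(Function('I')(6, -10), Add(94, 56)), Mul(-1, Mul(Mul(-28, 5), -15))) = Add(Mul(404, Add(94, 56)), Mul(-1, Mul(Mul(-28, 5), -15))) = Add(Mul(404, 150), Mul(-1, Mul(-140, -15))) = Add(60600, Mul(-1, 2100)) = Add(60600, -2100) = 58500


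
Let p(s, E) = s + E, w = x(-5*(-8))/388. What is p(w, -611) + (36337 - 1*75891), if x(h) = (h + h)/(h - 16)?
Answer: -23376025/582 ≈ -40165.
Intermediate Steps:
x(h) = 2*h/(-16 + h) (x(h) = (2*h)/(-16 + h) = 2*h/(-16 + h))
w = 5/582 (w = (2*(-5*(-8))/(-16 - 5*(-8)))/388 = (2*40/(-16 + 40))*(1/388) = (2*40/24)*(1/388) = (2*40*(1/24))*(1/388) = (10/3)*(1/388) = 5/582 ≈ 0.0085911)
p(s, E) = E + s
p(w, -611) + (36337 - 1*75891) = (-611 + 5/582) + (36337 - 1*75891) = -355597/582 + (36337 - 75891) = -355597/582 - 39554 = -23376025/582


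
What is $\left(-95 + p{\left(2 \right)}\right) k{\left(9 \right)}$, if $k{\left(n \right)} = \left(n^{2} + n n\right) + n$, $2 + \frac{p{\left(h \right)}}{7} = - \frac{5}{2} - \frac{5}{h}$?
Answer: $-24624$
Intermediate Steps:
$p{\left(h \right)} = - \frac{63}{2} - \frac{35}{h}$ ($p{\left(h \right)} = -14 + 7 \left(- \frac{5}{2} - \frac{5}{h}\right) = -14 - \left(\frac{35}{2} + \frac{35}{h}\right) = - \frac{63}{2} - \frac{35}{h}$)
$k{\left(n \right)} = n + 2 n^{2}$ ($k{\left(n \right)} = \left(n^{2} + n^{2}\right) + n = 2 n^{2} + n = n + 2 n^{2}$)
$\left(-95 + p{\left(2 \right)}\right) k{\left(9 \right)} = \left(-95 - \left(\frac{63}{2} + \frac{35}{2}\right)\right) 9 \left(1 + 2 \cdot 9\right) = \left(-95 - 49\right) 9 \left(1 + 18\right) = \left(-95 - 49\right) 9 \cdot 19 = \left(-95 - 49\right) 171 = \left(-144\right) 171 = -24624$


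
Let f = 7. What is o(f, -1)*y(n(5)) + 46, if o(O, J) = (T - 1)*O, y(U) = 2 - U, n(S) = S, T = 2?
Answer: 25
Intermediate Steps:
o(O, J) = O (o(O, J) = (2 - 1)*O = 1*O = O)
o(f, -1)*y(n(5)) + 46 = 7*(2 - 1*5) + 46 = 7*(2 - 5) + 46 = 7*(-3) + 46 = -21 + 46 = 25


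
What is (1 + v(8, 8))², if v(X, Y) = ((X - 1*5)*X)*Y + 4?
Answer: 38809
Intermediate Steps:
v(X, Y) = 4 + X*Y*(-5 + X) (v(X, Y) = ((X - 5)*X)*Y + 4 = ((-5 + X)*X)*Y + 4 = (X*(-5 + X))*Y + 4 = X*Y*(-5 + X) + 4 = 4 + X*Y*(-5 + X))
(1 + v(8, 8))² = (1 + (4 + 8*8² - 5*8*8))² = (1 + (4 + 8*64 - 320))² = (1 + (4 + 512 - 320))² = (1 + 196)² = 197² = 38809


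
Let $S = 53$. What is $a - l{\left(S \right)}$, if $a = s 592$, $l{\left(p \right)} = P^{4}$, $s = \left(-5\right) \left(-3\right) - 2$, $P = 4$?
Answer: $7440$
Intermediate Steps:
$s = 13$ ($s = 15 - 2 = 13$)
$l{\left(p \right)} = 256$ ($l{\left(p \right)} = 4^{4} = 256$)
$a = 7696$ ($a = 13 \cdot 592 = 7696$)
$a - l{\left(S \right)} = 7696 - 256 = 7440$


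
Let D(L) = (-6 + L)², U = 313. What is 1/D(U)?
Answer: 1/94249 ≈ 1.0610e-5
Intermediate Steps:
1/D(U) = 1/((-6 + 313)²) = 1/(307²) = 1/94249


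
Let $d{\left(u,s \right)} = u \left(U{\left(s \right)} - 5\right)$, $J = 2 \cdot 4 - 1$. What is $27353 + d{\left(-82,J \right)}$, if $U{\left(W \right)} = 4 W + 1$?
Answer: $25385$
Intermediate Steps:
$J = 7$ ($J = 8 - 1 = 7$)
$U{\left(W \right)} = 1 + 4 W$
$d{\left(u,s \right)} = u \left(-4 + 4 s\right)$ ($d{\left(u,s \right)} = u \left(\left(1 + 4 s\right) - 5\right) = u \left(-4 + 4 s\right)$)
$27353 + d{\left(-82,J \right)} = 27353 + 4 \left(-82\right) \left(-1 + 7\right) = 27353 + 4 \left(-82\right) 6 = 27353 - 1968 = 25385$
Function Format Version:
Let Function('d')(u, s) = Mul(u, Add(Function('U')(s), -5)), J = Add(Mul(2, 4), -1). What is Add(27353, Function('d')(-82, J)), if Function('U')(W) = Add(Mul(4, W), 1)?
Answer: 25385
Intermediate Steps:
J = 7 (J = Add(8, -1) = 7)
Function('U')(W) = Add(1, Mul(4, W))
Function('d')(u, s) = Mul(u, Add(-4, Mul(4, s))) (Function('d')(u, s) = Mul(u, Add(Add(1, Mul(4, s)), -5)) = Mul(u, Add(-4, Mul(4, s))))
Add(27353, Function('d')(-82, J)) = Add(27353, Mul(4, -82, Add(-1, 7))) = Add(27353, Mul(4, -82, 6)) = Add(27353, -1968) = 25385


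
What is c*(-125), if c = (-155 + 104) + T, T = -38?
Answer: 11125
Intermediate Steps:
c = -89 (c = (-155 + 104) - 38 = -51 - 38 = -89)
c*(-125) = -89*(-125) = 11125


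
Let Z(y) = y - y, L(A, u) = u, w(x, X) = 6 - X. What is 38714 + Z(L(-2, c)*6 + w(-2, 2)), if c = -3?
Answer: 38714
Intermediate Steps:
Z(y) = 0
38714 + Z(L(-2, c)*6 + w(-2, 2)) = 38714 + 0 = 38714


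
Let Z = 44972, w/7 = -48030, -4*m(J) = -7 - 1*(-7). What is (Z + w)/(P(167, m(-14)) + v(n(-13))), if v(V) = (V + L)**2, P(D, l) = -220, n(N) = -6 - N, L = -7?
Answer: 145619/110 ≈ 1323.8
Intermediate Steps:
m(J) = 0 (m(J) = -(-7 - 1*(-7))/4 = -(-7 + 7)/4 = -1/4*0 = 0)
w = -336210 (w = 7*(-48030) = -336210)
v(V) = (-7 + V)**2 (v(V) = (V - 7)**2 = (-7 + V)**2)
(Z + w)/(P(167, m(-14)) + v(n(-13))) = (44972 - 336210)/(-220 + (-7 + (-6 - 1*(-13)))**2) = -291238/(-220 + (-7 + (-6 + 13))**2) = -291238/(-220 + (-7 + 7)**2) = -291238/(-220 + 0**2) = -291238/(-220 + 0) = -291238/(-220) = -291238*(-1/220) = 145619/110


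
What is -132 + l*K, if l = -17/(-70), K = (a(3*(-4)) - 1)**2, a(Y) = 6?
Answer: -1763/14 ≈ -125.93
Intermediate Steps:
K = 25 (K = (6 - 1)**2 = 5**2 = 25)
l = 17/70 (l = -17*(-1/70) = 17/70 ≈ 0.24286)
-132 + l*K = -132 + (17/70)*25 = -132 + 85/14 = -1763/14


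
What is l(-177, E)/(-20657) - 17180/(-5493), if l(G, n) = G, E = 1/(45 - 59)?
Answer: 355859521/113468901 ≈ 3.1362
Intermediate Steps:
E = -1/14 (E = 1/(-14) = -1/14 ≈ -0.071429)
l(-177, E)/(-20657) - 17180/(-5493) = -177/(-20657) - 17180/(-5493) = -177*(-1/20657) - 17180*(-1/5493) = 177/20657 + 17180/5493 = 355859521/113468901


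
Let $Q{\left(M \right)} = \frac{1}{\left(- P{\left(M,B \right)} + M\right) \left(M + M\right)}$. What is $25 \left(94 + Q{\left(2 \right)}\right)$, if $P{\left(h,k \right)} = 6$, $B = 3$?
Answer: $\frac{37575}{16} \approx 2348.4$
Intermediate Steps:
$Q{\left(M \right)} = \frac{1}{2 M \left(-6 + M\right)}$ ($Q{\left(M \right)} = \frac{1}{\left(\left(-1\right) 6 + M\right) \left(M + M\right)} = \frac{1}{\left(-6 + M\right) 2 M} = \frac{1}{2 M \left(-6 + M\right)}$)
$25 \left(94 + Q{\left(2 \right)}\right) = 25 \left(94 + \frac{1}{2 \cdot 2 \left(-6 + 2\right)}\right) = 25 \left(94 + \frac{1}{2} \cdot \frac{1}{2} \frac{1}{-4}\right) = 25 \left(94 + \frac{1}{2} \cdot \frac{1}{2} \left(- \frac{1}{4}\right)\right) = 25 \left(94 - \frac{1}{16}\right) = 25 \cdot \frac{1503}{16} = \frac{37575}{16}$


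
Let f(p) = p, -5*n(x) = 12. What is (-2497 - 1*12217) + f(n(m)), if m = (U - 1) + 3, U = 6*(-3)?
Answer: -73582/5 ≈ -14716.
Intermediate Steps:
U = -18
m = -16 (m = (-18 - 1) + 3 = -19 + 3 = -16)
n(x) = -12/5 (n(x) = -1/5*12 = -12/5)
(-2497 - 1*12217) + f(n(m)) = (-2497 - 1*12217) - 12/5 = (-2497 - 12217) - 12/5 = -14714 - 12/5 = -73582/5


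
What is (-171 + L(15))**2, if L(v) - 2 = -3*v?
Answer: 45796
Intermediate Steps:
L(v) = 2 - 3*v
(-171 + L(15))**2 = (-171 + (2 - 3*15))**2 = (-171 + (2 - 45))**2 = (-171 - 43)**2 = (-214)**2 = 45796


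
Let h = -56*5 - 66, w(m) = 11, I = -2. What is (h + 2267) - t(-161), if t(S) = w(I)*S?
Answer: 3692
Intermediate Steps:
h = -346 (h = -280 - 66 = -346)
t(S) = 11*S
(h + 2267) - t(-161) = (-346 + 2267) - 11*(-161) = 1921 - 1*(-1771) = 1921 + 1771 = 3692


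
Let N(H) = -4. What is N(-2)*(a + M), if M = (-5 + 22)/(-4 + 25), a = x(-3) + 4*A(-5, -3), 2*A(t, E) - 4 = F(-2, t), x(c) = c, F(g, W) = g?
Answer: -152/21 ≈ -7.2381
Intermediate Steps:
A(t, E) = 1 (A(t, E) = 2 + (1/2)*(-2) = 2 - 1 = 1)
a = 1 (a = -3 + 4*1 = -3 + 4 = 1)
M = 17/21 ≈ 0.80952
N(-2)*(a + M) = -4*(1 + 17/21) = -4*38/21 = -152/21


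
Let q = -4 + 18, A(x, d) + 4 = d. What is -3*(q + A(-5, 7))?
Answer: -51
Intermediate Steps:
A(x, d) = -4 + d
q = 14
-3*(q + A(-5, 7)) = -3*(14 + (-4 + 7)) = -3*(14 + 3) = -3*17 = -51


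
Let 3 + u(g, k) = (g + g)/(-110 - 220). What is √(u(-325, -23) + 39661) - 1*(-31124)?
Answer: 31124 + √43189707/33 ≈ 31323.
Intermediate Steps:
u(g, k) = -3 - g/165 (u(g, k) = -3 + (g + g)/(-110 - 220) = -3 + (2*g)/(-330) = -3 + (2*g)*(-1/330) = -3 - g/165)
√(u(-325, -23) + 39661) - 1*(-31124) = √((-3 - 1/165*(-325)) + 39661) - 1*(-31124) = √((-3 + 65/33) + 39661) + 31124 = √(-34/33 + 39661) + 31124 = √(1308779/33) + 31124 = √43189707/33 + 31124 = 31124 + √43189707/33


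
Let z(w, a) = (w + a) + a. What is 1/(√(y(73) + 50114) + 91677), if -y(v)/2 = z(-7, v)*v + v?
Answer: 91677/8404642655 - √29674/8404642655 ≈ 1.0887e-5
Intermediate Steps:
z(w, a) = w + 2*a (z(w, a) = (a + w) + a = w + 2*a)
y(v) = -2*v - 2*v*(-7 + 2*v) (y(v) = -2*((-7 + 2*v)*v + v) = -2*(v*(-7 + 2*v) + v) = -2*(v + v*(-7 + 2*v)) = -2*v - 2*v*(-7 + 2*v))
1/(√(y(73) + 50114) + 91677) = 1/(√(4*73*(3 - 1*73) + 50114) + 91677) = 1/(√(4*73*(3 - 73) + 50114) + 91677) = 1/(√(4*73*(-70) + 50114) + 91677) = 1/(√(-20440 + 50114) + 91677) = 1/(√29674 + 91677) = 1/(91677 + √29674)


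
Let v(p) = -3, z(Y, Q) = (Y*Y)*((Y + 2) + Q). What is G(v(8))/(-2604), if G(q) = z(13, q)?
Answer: -169/217 ≈ -0.77880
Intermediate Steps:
z(Y, Q) = Y²*(2 + Q + Y) (z(Y, Q) = Y²*((2 + Y) + Q) = Y²*(2 + Q + Y))
G(q) = 2535 + 169*q (G(q) = 13²*(2 + q + 13) = 169*(15 + q) = 2535 + 169*q)
G(v(8))/(-2604) = (2535 + 169*(-3))/(-2604) = (2535 - 507)*(-1/2604) = 2028*(-1/2604) = -169/217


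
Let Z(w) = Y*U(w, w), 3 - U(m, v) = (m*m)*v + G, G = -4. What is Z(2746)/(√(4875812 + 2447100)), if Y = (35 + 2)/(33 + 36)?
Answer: -255377168791*√457682/42106744 ≈ -4.1031e+6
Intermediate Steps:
U(m, v) = 7 - v*m² (U(m, v) = 3 - ((m*m)*v - 4) = 3 - (m²*v - 4) = 3 - (v*m² - 4) = 3 - (-4 + v*m²) = 3 + (4 - v*m²) = 7 - v*m²)
Y = 37/69 ≈ 0.53623
Z(w) = 259/69 - 37*w³/69 (Z(w) = 37*(7 - w*w²)/69 = 37*(7 - w³)/69 = 259/69 - 37*w³/69)
Z(2746)/(√(4875812 + 2447100)) = (259/69 - 37/69*2746³)/(√(4875812 + 2447100)) = (259/69 - 37/69*20706256936)/(√7322912) = (259/69 - 766131506632/69)/((4*√457682)) = -255377168791*√457682/42106744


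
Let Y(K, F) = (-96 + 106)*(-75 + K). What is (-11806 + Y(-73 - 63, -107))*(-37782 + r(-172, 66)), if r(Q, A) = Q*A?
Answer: 683748744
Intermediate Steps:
r(Q, A) = A*Q
Y(K, F) = -750 + 10*K (Y(K, F) = 10*(-75 + K) = -750 + 10*K)
(-11806 + Y(-73 - 63, -107))*(-37782 + r(-172, 66)) = (-11806 + (-750 + 10*(-73 - 63)))*(-37782 + 66*(-172)) = (-11806 + (-750 + 10*(-136)))*(-37782 - 11352) = (-11806 + (-750 - 1360))*(-49134) = (-11806 - 2110)*(-49134) = -13916*(-49134) = 683748744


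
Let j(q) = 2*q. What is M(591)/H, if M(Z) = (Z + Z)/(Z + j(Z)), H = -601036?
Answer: -1/901554 ≈ -1.1092e-6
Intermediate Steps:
M(Z) = ⅔ (M(Z) = (Z + Z)/(Z + 2*Z) = (2*Z)/((3*Z)) = (2*Z)*(1/(3*Z)) = ⅔)
M(591)/H = (⅔)/(-601036) = (⅔)*(-1/601036) = -1/901554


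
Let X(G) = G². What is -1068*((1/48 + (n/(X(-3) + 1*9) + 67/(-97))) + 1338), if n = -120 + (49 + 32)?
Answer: -553270369/388 ≈ -1.4260e+6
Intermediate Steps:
n = -39 (n = -120 + 81 = -39)
-1068*((1/48 + (n/(X(-3) + 1*9) + 67/(-97))) + 1338) = -1068*((1/48 + (-39/((-3)² + 1*9) + 67/(-97))) + 1338) = -1068*((1/48 + (-39/(9 + 9) + 67*(-1/97))) + 1338) = -1068*((1/48 + (-39/18 - 67/97)) + 1338) = -1068*((1/48 + (-39*1/18 - 67/97)) + 1338) = -1068*((1/48 + (-13/6 - 67/97)) + 1338) = -1068*((1/48 - 1663/582) + 1338) = -1068*(-13207/4656 + 1338) = -1068*6216521/4656 = -553270369/388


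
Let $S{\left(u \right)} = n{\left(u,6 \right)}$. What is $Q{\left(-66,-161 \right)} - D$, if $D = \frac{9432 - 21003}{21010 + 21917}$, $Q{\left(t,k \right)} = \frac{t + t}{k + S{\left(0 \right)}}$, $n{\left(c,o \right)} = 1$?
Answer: $\frac{626477}{572360} \approx 1.0946$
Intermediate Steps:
$S{\left(u \right)} = 1$
$Q{\left(t,k \right)} = \frac{2 t}{1 + k}$ ($Q{\left(t,k \right)} = \frac{t + t}{k + 1} = \frac{2 t}{1 + k}$)
$D = - \frac{3857}{14309}$ ($D = - \frac{11571}{42927} = \left(-11571\right) \frac{1}{42927} = - \frac{3857}{14309} \approx -0.26955$)
$Q{\left(-66,-161 \right)} - D = 2 \left(-66\right) \frac{1}{1 - 161} - - \frac{3857}{14309} = 2 \left(-66\right) \frac{1}{-160} + \frac{3857}{14309} = 2 \left(-66\right) \left(- \frac{1}{160}\right) + \frac{3857}{14309} = \frac{33}{40} + \frac{3857}{14309} = \frac{626477}{572360}$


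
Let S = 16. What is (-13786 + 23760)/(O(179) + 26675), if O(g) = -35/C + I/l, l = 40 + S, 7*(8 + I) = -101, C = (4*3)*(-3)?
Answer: 35188272/94111417 ≈ 0.37390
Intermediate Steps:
C = -36 (C = 12*(-3) = -36)
I = -157/7 (I = -8 + (⅐)*(-101) = -8 - 101/7 = -157/7 ≈ -22.429)
l = 56 (l = 40 + 16 = 56)
O(g) = 2017/3528 (O(g) = -35/(-36) - 157/7/56 = -35*(-1/36) - 157/7*1/56 = 35/36 - 157/392 = 2017/3528)
(-13786 + 23760)/(O(179) + 26675) = (-13786 + 23760)/(2017/3528 + 26675) = 9974/(94111417/3528) = 9974*(3528/94111417) = 35188272/94111417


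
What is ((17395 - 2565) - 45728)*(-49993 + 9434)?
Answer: 1253191982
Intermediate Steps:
((17395 - 2565) - 45728)*(-49993 + 9434) = (14830 - 45728)*(-40559) = -30898*(-40559) = 1253191982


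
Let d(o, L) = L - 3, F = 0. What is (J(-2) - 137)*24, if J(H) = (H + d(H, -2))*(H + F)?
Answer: -2952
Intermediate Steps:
d(o, L) = -3 + L
J(H) = H*(-5 + H) (J(H) = (H + (-3 - 2))*(H + 0) = (H - 5)*H = (-5 + H)*H = H*(-5 + H))
(J(-2) - 137)*24 = (-2*(-5 - 2) - 137)*24 = (-2*(-7) - 137)*24 = (14 - 137)*24 = -123*24 = -2952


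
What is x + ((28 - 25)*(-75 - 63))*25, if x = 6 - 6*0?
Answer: -10344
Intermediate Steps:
x = 6 (x = 6 + 0 = 6)
x + ((28 - 25)*(-75 - 63))*25 = 6 + ((28 - 25)*(-75 - 63))*25 = 6 + (3*(-138))*25 = 6 - 414*25 = 6 - 10350 = -10344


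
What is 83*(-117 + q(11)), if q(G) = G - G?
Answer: -9711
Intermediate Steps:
q(G) = 0
83*(-117 + q(11)) = 83*(-117 + 0) = 83*(-117) = -9711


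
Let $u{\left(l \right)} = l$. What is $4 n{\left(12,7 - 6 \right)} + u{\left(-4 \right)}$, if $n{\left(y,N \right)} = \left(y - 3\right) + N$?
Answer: $36$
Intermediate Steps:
$n{\left(y,N \right)} = -3 + N + y$ ($n{\left(y,N \right)} = \left(y - 3\right) + N = \left(-3 + y\right) + N = -3 + N + y$)
$4 n{\left(12,7 - 6 \right)} + u{\left(-4 \right)} = 4 \left(-3 + \left(7 - 6\right) + 12\right) - 4 = 4 \left(-3 + 1 + 12\right) - 4 = 4 \cdot 10 - 4 = 40 - 4 = 36$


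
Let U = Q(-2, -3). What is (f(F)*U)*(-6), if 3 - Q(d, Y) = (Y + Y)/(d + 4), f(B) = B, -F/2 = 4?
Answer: 288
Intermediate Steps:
F = -8 (F = -2*4 = -8)
Q(d, Y) = 3 - 2*Y/(4 + d) (Q(d, Y) = 3 - (Y + Y)/(d + 4) = 3 - 2*Y/(4 + d))
U = 6 (U = (12 - 2*(-3) + 3*(-2))/(4 - 2) = (12 + 6 - 6)/2 = (½)*12 = 6)
(f(F)*U)*(-6) = -8*6*(-6) = -48*(-6) = 288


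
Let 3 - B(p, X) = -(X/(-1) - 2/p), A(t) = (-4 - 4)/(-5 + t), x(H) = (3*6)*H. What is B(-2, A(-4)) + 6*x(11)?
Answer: 10720/9 ≈ 1191.1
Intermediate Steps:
x(H) = 18*H
A(t) = -8/(-5 + t)
B(p, X) = 3 - X - 2/p (B(p, X) = 3 - (-1)*(X/(-1) - 2/p) = 3 - (-1)*(X*(-1) - 2/p) = 3 - (-1)*(-X - 2/p) = 3 - (X + 2/p) = 3 + (-X - 2/p) = 3 - X - 2/p)
B(-2, A(-4)) + 6*x(11) = (3 - (-8)/(-5 - 4) - 2/(-2)) + 6*(18*11) = (3 - (-8)/(-9) - 2*(-1/2)) + 6*198 = (3 - (-8)*(-1)/9 + 1) + 1188 = (3 - 1*8/9 + 1) + 1188 = (3 - 8/9 + 1) + 1188 = 28/9 + 1188 = 10720/9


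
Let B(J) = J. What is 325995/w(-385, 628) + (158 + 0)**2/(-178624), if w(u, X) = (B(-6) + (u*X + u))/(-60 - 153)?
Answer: 3099264380149/10814388176 ≈ 286.59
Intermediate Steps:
w(u, X) = 2/71 - u/213 - X*u/213 (w(u, X) = (-6 + (u*X + u))/(-60 - 153) = (-6 + (X*u + u))/(-213) = (-6 + (u + X*u))*(-1/213) = (-6 + u + X*u)*(-1/213) = 2/71 - u/213 - X*u/213)
325995/w(-385, 628) + (158 + 0)**2/(-178624) = 325995/(2/71 - 1/213*(-385) - 1/213*628*(-385)) + (158 + 0)**2/(-178624) = 325995/(2/71 + 385/213 + 241780/213) + 158**2*(-1/178624) = 325995/(242171/213) + 24964*(-1/178624) = 325995*(213/242171) - 6241/44656 = 69436935/242171 - 6241/44656 = 3099264380149/10814388176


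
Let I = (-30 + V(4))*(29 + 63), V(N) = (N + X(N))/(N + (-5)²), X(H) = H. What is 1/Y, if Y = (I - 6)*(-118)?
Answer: 29/9378404 ≈ 3.0922e-6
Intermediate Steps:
V(N) = 2*N/(25 + N) (V(N) = (N + N)/(N + (-5)²) = (2*N)/(N + 25) = (2*N)/(25 + N) = 2*N/(25 + N))
I = -79304/29 (I = (-30 + 2*4/(25 + 4))*(29 + 63) = (-30 + 2*4/29)*92 = (-30 + 2*4*(1/29))*92 = (-30 + 8/29)*92 = -862/29*92 = -79304/29 ≈ -2734.6)
Y = 9378404/29 (Y = (-79304/29 - 6)*(-118) = -79478/29*(-118) = 9378404/29 ≈ 3.2339e+5)
1/Y = 1/(9378404/29) = 29/9378404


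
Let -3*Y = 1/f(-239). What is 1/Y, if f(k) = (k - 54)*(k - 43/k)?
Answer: -50171562/239 ≈ -2.0992e+5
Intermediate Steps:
f(k) = (-54 + k)*(k - 43/k)
Y = -239/50171562 (Y = -1/(3*(-43 + (-239)² - 54*(-239) + 2322/(-239))) = -1/(3*(-43 + 57121 + 12906 + 2322*(-1/239))) = -1/(3*(-43 + 57121 + 12906 - 2322/239)) = -1/(3*16723854/239) = -⅓*239/16723854 = -239/50171562 ≈ -4.7637e-6)
1/Y = 1/(-239/50171562) = -50171562/239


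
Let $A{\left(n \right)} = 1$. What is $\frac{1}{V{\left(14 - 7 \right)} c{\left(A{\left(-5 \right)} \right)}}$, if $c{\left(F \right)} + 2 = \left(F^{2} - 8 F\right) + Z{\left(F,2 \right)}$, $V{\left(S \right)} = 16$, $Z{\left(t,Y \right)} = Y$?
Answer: $- \frac{1}{112} \approx -0.0089286$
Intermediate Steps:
$c{\left(F \right)} = F^{2} - 8 F$ ($c{\left(F \right)} = -2 + \left(\left(F^{2} - 8 F\right) + 2\right) = -2 + \left(2 + F^{2} - 8 F\right) = F^{2} - 8 F$)
$\frac{1}{V{\left(14 - 7 \right)} c{\left(A{\left(-5 \right)} \right)}} = \frac{1}{16 \cdot 1 \left(-8 + 1\right)} = \frac{1}{16 \cdot 1 \left(-7\right)} = \frac{1}{16 \left(-7\right)} = \frac{1}{-112} = - \frac{1}{112}$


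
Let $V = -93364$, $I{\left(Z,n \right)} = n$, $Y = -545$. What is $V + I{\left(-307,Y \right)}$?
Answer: $-93909$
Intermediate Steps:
$V + I{\left(-307,Y \right)} = -93364 - 545 = -93909$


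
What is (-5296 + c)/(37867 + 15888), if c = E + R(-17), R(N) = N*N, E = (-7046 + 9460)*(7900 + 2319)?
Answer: 24663659/53755 ≈ 458.82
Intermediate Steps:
E = 24668666 (E = 2414*10219 = 24668666)
R(N) = N**2
c = 24668955 (c = 24668666 + (-17)**2 = 24668666 + 289 = 24668955)
(-5296 + c)/(37867 + 15888) = (-5296 + 24668955)/(37867 + 15888) = 24663659/53755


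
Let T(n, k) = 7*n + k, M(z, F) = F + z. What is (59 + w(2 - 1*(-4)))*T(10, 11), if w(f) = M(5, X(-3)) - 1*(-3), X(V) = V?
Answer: 5184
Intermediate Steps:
T(n, k) = k + 7*n
w(f) = 5 (w(f) = (-3 + 5) - 1*(-3) = 2 + 3 = 5)
(59 + w(2 - 1*(-4)))*T(10, 11) = (59 + 5)*(11 + 7*10) = 64*(11 + 70) = 64*81 = 5184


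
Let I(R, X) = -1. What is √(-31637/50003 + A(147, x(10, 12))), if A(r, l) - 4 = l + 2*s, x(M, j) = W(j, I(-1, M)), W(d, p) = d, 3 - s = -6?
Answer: 3*√9269806155/50003 ≈ 5.7764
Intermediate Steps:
s = 9 (s = 3 - 1*(-6) = 3 + 6 = 9)
x(M, j) = j
A(r, l) = 22 + l (A(r, l) = 4 + (l + 2*9) = 4 + (l + 18) = 4 + (18 + l) = 22 + l)
√(-31637/50003 + A(147, x(10, 12))) = √(-31637/50003 + (22 + 12)) = √(-31637*1/50003 + 34) = √(-31637/50003 + 34) = √(1668465/50003) = 3*√9269806155/50003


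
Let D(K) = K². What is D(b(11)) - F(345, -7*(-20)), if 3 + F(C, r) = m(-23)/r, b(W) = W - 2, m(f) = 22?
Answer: 5869/70 ≈ 83.843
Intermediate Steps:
b(W) = -2 + W
F(C, r) = -3 + 22/r
D(b(11)) - F(345, -7*(-20)) = (-2 + 11)² - (-3 + 22/((-7*(-20)))) = 9² - (-3 + 22/140) = 81 - (-3 + 22*(1/140)) = 81 - (-3 + 11/70) = 81 - 1*(-199/70) = 81 + 199/70 = 5869/70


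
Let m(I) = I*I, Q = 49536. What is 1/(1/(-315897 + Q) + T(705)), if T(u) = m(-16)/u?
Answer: 62594835/22729237 ≈ 2.7539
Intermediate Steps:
m(I) = I**2
T(u) = 256/u (T(u) = (-16)**2/u = 256/u)
1/(1/(-315897 + Q) + T(705)) = 1/(1/(-315897 + 49536) + 256/705) = 1/(1/(-266361) + 256*(1/705)) = 1/(-1/266361 + 256/705) = 1/(22729237/62594835) = 62594835/22729237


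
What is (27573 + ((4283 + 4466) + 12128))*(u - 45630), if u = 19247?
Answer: -1278256350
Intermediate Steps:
(27573 + ((4283 + 4466) + 12128))*(u - 45630) = (27573 + ((4283 + 4466) + 12128))*(19247 - 45630) = (27573 + (8749 + 12128))*(-26383) = (27573 + 20877)*(-26383) = 48450*(-26383) = -1278256350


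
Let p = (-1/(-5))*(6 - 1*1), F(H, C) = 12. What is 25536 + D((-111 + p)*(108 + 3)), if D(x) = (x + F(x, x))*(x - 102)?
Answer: 150207312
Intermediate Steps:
p = 1 (p = (-1*(-1/5))*(6 - 1) = (1/5)*5 = 1)
D(x) = (-102 + x)*(12 + x) (D(x) = (x + 12)*(x - 102) = (12 + x)*(-102 + x) = (-102 + x)*(12 + x))
25536 + D((-111 + p)*(108 + 3)) = 25536 + (-1224 + ((-111 + 1)*(108 + 3))**2 - 90*(-111 + 1)*(108 + 3)) = 25536 + (-1224 + (-110*111)**2 - (-9900)*111) = 25536 + (-1224 + (-12210)**2 - 90*(-12210)) = 25536 + (-1224 + 149084100 + 1098900) = 25536 + 150181776 = 150207312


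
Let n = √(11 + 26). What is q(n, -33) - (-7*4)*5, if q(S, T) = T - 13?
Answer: 94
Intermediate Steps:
n = √37 ≈ 6.0828
q(S, T) = -13 + T
q(n, -33) - (-7*4)*5 = (-13 - 33) - (-7*4)*5 = -46 - (-28)*5 = -46 - 1*(-140) = -46 + 140 = 94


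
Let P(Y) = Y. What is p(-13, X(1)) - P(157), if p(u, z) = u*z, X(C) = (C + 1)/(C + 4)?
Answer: -811/5 ≈ -162.20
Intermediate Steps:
X(C) = (1 + C)/(4 + C)
p(-13, X(1)) - P(157) = -13*(1 + 1)/(4 + 1) - 1*157 = -13*2/5 - 157 = -13*⅖ - 157 = -26/5 - 157 = -811/5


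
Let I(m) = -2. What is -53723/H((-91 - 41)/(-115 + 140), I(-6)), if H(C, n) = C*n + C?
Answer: -1343075/132 ≈ -10175.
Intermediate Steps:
H(C, n) = C + C*n
-53723/H((-91 - 41)/(-115 + 140), I(-6)) = -53723*(-115 + 140)/((1 - 2)*(-91 - 41)) = -53723/(-132/25*(-1)) = -53723/(-132*1/25*(-1)) = -53723/((-132/25*(-1))) = -53723/132/25 = -53723*25/132 = -1343075/132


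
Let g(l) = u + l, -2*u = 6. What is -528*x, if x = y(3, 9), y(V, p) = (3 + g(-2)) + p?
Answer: -3696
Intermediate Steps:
u = -3 (u = -½*6 = -3)
g(l) = -3 + l
y(V, p) = -2 + p (y(V, p) = (3 + (-3 - 2)) + p = (3 - 5) + p = -2 + p)
x = 7 (x = -2 + 9 = 7)
-528*x = -528*7 = -3696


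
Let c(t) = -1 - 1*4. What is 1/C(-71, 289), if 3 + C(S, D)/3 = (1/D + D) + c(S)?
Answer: 289/243630 ≈ 0.0011862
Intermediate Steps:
c(t) = -5 (c(t) = -1 - 4 = -5)
C(S, D) = -24 + 3*D + 3/D (C(S, D) = -9 + 3*((1/D + D) - 5) = -9 + 3*((D + 1/D) - 5) = -9 + 3*(-5 + D + 1/D) = -9 + (-15 + 3*D + 3/D) = -24 + 3*D + 3/D)
1/C(-71, 289) = 1/(-24 + 3*289 + 3/289) = 1/(-24 + 867 + 3*(1/289)) = 1/(-24 + 867 + 3/289) = 1/(243630/289) = 289/243630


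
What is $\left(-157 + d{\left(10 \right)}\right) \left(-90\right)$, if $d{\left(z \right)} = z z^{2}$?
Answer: $-75870$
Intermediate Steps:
$d{\left(z \right)} = z^{3}$
$\left(-157 + d{\left(10 \right)}\right) \left(-90\right) = \left(-157 + 10^{3}\right) \left(-90\right) = \left(-157 + 1000\right) \left(-90\right) = 843 \left(-90\right) = -75870$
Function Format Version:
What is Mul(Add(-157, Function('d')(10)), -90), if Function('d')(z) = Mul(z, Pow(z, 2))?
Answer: -75870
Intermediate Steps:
Function('d')(z) = Pow(z, 3)
Mul(Add(-157, Function('d')(10)), -90) = Mul(Add(-157, Pow(10, 3)), -90) = Mul(Add(-157, 1000), -90) = Mul(843, -90) = -75870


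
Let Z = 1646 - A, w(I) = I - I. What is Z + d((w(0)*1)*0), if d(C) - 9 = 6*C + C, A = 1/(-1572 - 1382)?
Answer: 4888871/2954 ≈ 1655.0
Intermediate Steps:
w(I) = 0
A = -1/2954 (A = 1/(-2954) = -1/2954 ≈ -0.00033852)
Z = 4862285/2954 (Z = 1646 - 1*(-1/2954) = 1646 + 1/2954 = 4862285/2954 ≈ 1646.0)
d(C) = 9 + 7*C (d(C) = 9 + (6*C + C) = 9 + 7*C)
Z + d((w(0)*1)*0) = 4862285/2954 + (9 + 7*((0*1)*0)) = 4862285/2954 + (9 + 7*(0*0)) = 4862285/2954 + (9 + 7*0) = 4862285/2954 + (9 + 0) = 4862285/2954 + 9 = 4888871/2954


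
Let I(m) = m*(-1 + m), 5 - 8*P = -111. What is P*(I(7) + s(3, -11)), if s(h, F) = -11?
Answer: 899/2 ≈ 449.50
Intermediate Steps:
P = 29/2 (P = 5/8 - 1/8*(-111) = 5/8 + 111/8 = 29/2 ≈ 14.500)
P*(I(7) + s(3, -11)) = 29*(7*(-1 + 7) - 11)/2 = 29*(7*6 - 11)/2 = 29*(42 - 11)/2 = (29/2)*31 = 899/2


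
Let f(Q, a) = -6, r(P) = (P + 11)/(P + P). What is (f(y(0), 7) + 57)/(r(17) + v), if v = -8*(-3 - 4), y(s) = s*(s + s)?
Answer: 289/322 ≈ 0.89752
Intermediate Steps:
y(s) = 2*s² (y(s) = s*(2*s) = 2*s²)
r(P) = (11 + P)/(2*P) (r(P) = (11 + P)/((2*P)) = (11 + P)*(1/(2*P)) = (11 + P)/(2*P))
v = 56 (v = -8*(-7) = 56)
(f(y(0), 7) + 57)/(r(17) + v) = (-6 + 57)/((½)*(11 + 17)/17 + 56) = 51/((½)*(1/17)*28 + 56) = 51/(14/17 + 56) = 51/(966/17) = 51*(17/966) = 289/322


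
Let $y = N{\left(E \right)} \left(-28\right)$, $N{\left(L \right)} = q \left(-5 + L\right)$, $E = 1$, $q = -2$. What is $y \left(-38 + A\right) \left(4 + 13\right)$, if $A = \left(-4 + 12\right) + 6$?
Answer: $91392$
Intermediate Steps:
$N{\left(L \right)} = 10 - 2 L$ ($N{\left(L \right)} = - 2 \left(-5 + L\right) = 10 - 2 L$)
$A = 14$ ($A = 8 + 6 = 14$)
$y = -224$ ($y = \left(10 - 2\right) \left(-28\right) = 8 \left(-28\right) = -224$)
$y \left(-38 + A\right) \left(4 + 13\right) = - 224 \left(-38 + 14\right) \left(4 + 13\right) = - 224 \left(\left(-24\right) 17\right) = \left(-224\right) \left(-408\right) = 91392$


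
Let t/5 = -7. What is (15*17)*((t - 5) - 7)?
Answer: -11985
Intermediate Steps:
t = -35 (t = 5*(-7) = -35)
(15*17)*((t - 5) - 7) = (15*17)*((-35 - 5) - 7) = 255*(-40 - 7) = 255*(-47) = -11985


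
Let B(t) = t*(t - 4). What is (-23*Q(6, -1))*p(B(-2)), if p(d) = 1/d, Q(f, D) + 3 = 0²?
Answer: 23/4 ≈ 5.7500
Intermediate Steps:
B(t) = t*(-4 + t)
Q(f, D) = -3 (Q(f, D) = -3 + 0² = -3 + 0 = -3)
(-23*Q(6, -1))*p(B(-2)) = (-23*(-3))/((-2*(-4 - 2))) = 69/((-2*(-6))) = 69/12 = 69*(1/12) = 23/4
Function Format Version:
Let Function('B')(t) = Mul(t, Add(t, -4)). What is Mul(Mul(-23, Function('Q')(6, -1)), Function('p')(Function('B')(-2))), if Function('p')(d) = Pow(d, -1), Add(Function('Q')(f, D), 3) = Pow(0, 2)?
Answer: Rational(23, 4) ≈ 5.7500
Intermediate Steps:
Function('B')(t) = Mul(t, Add(-4, t))
Function('Q')(f, D) = -3 (Function('Q')(f, D) = Add(-3, Pow(0, 2)) = Add(-3, 0) = -3)
Mul(Mul(-23, Function('Q')(6, -1)), Function('p')(Function('B')(-2))) = Mul(Mul(-23, -3), Pow(Mul(-2, Add(-4, -2)), -1)) = Mul(69, Pow(Mul(-2, -6), -1)) = Mul(69, Pow(12, -1)) = Mul(69, Rational(1, 12)) = Rational(23, 4)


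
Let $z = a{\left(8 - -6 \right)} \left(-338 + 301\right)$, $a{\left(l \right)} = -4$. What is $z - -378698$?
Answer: $378846$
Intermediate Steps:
$z = 148$ ($z = - 4 \left(-338 + 301\right) = \left(-4\right) \left(-37\right) = 148$)
$z - -378698 = 148 - -378698 = 148 + 378698 = 378846$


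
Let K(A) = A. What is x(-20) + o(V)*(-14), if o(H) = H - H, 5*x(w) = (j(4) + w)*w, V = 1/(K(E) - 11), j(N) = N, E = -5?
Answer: 64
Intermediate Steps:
V = -1/16 (V = 1/(-5 - 11) = 1/(-16) = -1/16 ≈ -0.062500)
x(w) = w*(4 + w)/5 (x(w) = ((4 + w)*w)/5 = (w*(4 + w))/5 = w*(4 + w)/5)
o(H) = 0
x(-20) + o(V)*(-14) = (1/5)*(-20)*(4 - 20) + 0*(-14) = (1/5)*(-20)*(-16) + 0 = 64 + 0 = 64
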